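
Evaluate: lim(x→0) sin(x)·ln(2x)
This is a 0·∞ indeterminate form.

Rewrite 0·∞ as a quotient (0/0 or ∞/∞ form), then apply L'Hôpital's rule:
  lim(x→0) sin(x)·ln(2x) = 0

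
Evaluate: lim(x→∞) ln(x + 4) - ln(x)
This is an ∞-∞ indeterminate form.

Combine fractions or rationalize to convert ∞-∞ to 0/0 form:
  lim(x→∞) ln(x + 4) - ln(x) = 0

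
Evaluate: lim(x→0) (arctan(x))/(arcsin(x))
This is a 0/0 indeterminate form.

Apply L'Hôpital's rule: differentiate numerator and denominator separately.
  f(x) = atan(x)   ⇒   f'(x) = 1/(x^2 + 1)
  g(x) = asin(x)   ⇒   g'(x) = 1/sqrt(1 - x^2)
  lim(x→0) f'(x)/g'(x) = lim(x→0) (1/(x^2 + 1))/(1/sqrt(1 - x^2))
  = 1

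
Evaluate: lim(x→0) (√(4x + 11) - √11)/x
This is a standard limit.

Factor or rationalize the expression:
  lim(x→0) (√(4x + 11) - √11)/x = 2·sqrt(11)/11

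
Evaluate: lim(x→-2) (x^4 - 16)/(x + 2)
This is a standard limit.

Factor or rationalize the expression:
  lim(x→-2) (x^4 - 16)/(x + 2) = -32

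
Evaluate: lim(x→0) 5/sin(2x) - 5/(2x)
This is an ∞-∞ indeterminate form.

Combine fractions or rationalize to convert ∞-∞ to 0/0 form:
  lim(x→0) 5/sin(2x) - 5/(2x) = 0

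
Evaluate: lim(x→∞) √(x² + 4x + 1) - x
This is an ∞-∞ indeterminate form.

Combine fractions or rationalize to convert ∞-∞ to 0/0 form:
  lim(x→∞) √(x² + 4x + 1) - x = 2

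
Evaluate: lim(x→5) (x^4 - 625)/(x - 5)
This is a standard limit.

Factor or rationalize the expression:
  lim(x→5) (x^4 - 625)/(x - 5) = 500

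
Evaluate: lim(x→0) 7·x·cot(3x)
This is a 0·∞ indeterminate form.

Rewrite 0·∞ as a quotient (0/0 or ∞/∞ form), then apply L'Hôpital's rule:
  lim(x→0) 7·x·cot(3x) = 7/3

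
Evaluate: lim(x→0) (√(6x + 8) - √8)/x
This is a standard limit.

Factor or rationalize the expression:
  lim(x→0) (√(6x + 8) - √8)/x = 3·sqrt(2)/4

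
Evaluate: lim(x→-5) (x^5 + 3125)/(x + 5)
This is a standard limit.

Factor or rationalize the expression:
  lim(x→-5) (x^5 + 3125)/(x + 5) = 3125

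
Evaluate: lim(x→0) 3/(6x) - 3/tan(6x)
This is an ∞-∞ indeterminate form.

Combine fractions or rationalize to convert ∞-∞ to 0/0 form:
  lim(x→0) 3/(6x) - 3/tan(6x) = 0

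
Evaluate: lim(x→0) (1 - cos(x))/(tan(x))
This is a 0/0 indeterminate form.

Apply L'Hôpital's rule: differentiate numerator and denominator separately.
  f(x) = 1 - cos(x)   ⇒   f'(x) = sin(x)
  g(x) = tan(x)   ⇒   g'(x) = tan(x)^2 + 1
  lim(x→0) f'(x)/g'(x) = lim(x→0) (sin(x))/(tan(x)^2 + 1)
  = 0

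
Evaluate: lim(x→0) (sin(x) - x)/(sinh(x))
This is a 0/0 indeterminate form.

Apply L'Hôpital's rule: differentiate numerator and denominator separately.
  f(x) = -x + sin(x)   ⇒   f'(x) = cos(x) - 1
  g(x) = sinh(x)   ⇒   g'(x) = cosh(x)
  lim(x→0) f'(x)/g'(x) = lim(x→0) (cos(x) - 1)/(cosh(x))
  = 0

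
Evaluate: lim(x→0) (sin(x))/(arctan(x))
This is a 0/0 indeterminate form.

Apply L'Hôpital's rule: differentiate numerator and denominator separately.
  f(x) = sin(x)   ⇒   f'(x) = cos(x)
  g(x) = atan(x)   ⇒   g'(x) = 1/(x^2 + 1)
  lim(x→0) f'(x)/g'(x) = lim(x→0) (cos(x))/(1/(x^2 + 1))
  = 1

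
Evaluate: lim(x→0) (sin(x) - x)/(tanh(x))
This is a 0/0 indeterminate form.

Apply L'Hôpital's rule: differentiate numerator and denominator separately.
  f(x) = -x + sin(x)   ⇒   f'(x) = cos(x) - 1
  g(x) = tanh(x)   ⇒   g'(x) = 1 - tanh(x)^2
  lim(x→0) f'(x)/g'(x) = lim(x→0) (cos(x) - 1)/(1 - tanh(x)^2)
  = 0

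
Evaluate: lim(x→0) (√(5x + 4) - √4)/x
This is a standard limit.

Factor or rationalize the expression:
  lim(x→0) (√(5x + 4) - √4)/x = 5/4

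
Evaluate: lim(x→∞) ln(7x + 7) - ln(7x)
This is an ∞-∞ indeterminate form.

Combine fractions or rationalize to convert ∞-∞ to 0/0 form:
  lim(x→∞) ln(7x + 7) - ln(7x) = 0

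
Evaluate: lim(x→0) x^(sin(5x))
This is an exponential indeterminate form.

For exponential indeterminate forms, take the natural log:
  Let L = lim(x→0) x^(sin(5x))
  Then ln(L) = lim(x→0) [exponent × ln(base)]
  Evaluate using L'Hôpital or standard limits, then exponentiate.
  L = 1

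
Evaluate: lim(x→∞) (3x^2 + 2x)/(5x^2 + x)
This is an ∞/∞ indeterminate form.

Apply L'Hôpital's rule: differentiate numerator and denominator separately.
  f(x) = 3·x^2 + 2·x   ⇒   f'(x) = 6·x + 2
  g(x) = 5·x^2 + x   ⇒   g'(x) = 10·x + 1
  lim(x→∞) f'(x)/g'(x) = lim(x→∞) (6·x + 2)/(10·x + 1)
  = 3/5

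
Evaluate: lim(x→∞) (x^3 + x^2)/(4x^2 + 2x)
This is an ∞/∞ indeterminate form.

Apply L'Hôpital's rule: differentiate numerator and denominator separately.
  f(x) = x^3 + x^2   ⇒   f'(x) = 3·x^2 + 2·x
  g(x) = 4·x^2 + 2·x   ⇒   g'(x) = 8·x + 2
  lim(x→∞) f'(x)/g'(x) = lim(x→∞) (3·x^2 + 2·x)/(8·x + 2)
  = ∞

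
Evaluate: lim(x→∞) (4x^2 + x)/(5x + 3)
This is an ∞/∞ indeterminate form.

Apply L'Hôpital's rule: differentiate numerator and denominator separately.
  f(x) = 4·x^2 + x   ⇒   f'(x) = 8·x + 1
  g(x) = 5·x + 3   ⇒   g'(x) = 5
  lim(x→∞) f'(x)/g'(x) = lim(x→∞) (8·x + 1)/(5)
  = ∞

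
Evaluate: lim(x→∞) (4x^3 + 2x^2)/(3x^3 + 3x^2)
This is an ∞/∞ indeterminate form.

Apply L'Hôpital's rule: differentiate numerator and denominator separately.
  f(x) = 4·x^3 + 2·x^2   ⇒   f'(x) = 12·x^2 + 4·x
  g(x) = 3·x^3 + 3·x^2   ⇒   g'(x) = 9·x^2 + 6·x
  lim(x→∞) f'(x)/g'(x) = lim(x→∞) (12·x^2 + 4·x)/(9·x^2 + 6·x)
  = 4/3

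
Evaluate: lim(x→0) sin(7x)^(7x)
This is an exponential indeterminate form.

For exponential indeterminate forms, take the natural log:
  Let L = lim(x→0) sin(7x)^(7x)
  Then ln(L) = lim(x→0) [exponent × ln(base)]
  Evaluate using L'Hôpital or standard limits, then exponentiate.
  L = 1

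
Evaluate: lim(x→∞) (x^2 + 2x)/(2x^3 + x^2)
This is an ∞/∞ indeterminate form.

Apply L'Hôpital's rule: differentiate numerator and denominator separately.
  f(x) = x^2 + 2·x   ⇒   f'(x) = 2·x + 2
  g(x) = 2·x^3 + x^2   ⇒   g'(x) = 6·x^2 + 2·x
  lim(x→∞) f'(x)/g'(x) = lim(x→∞) (2·x + 2)/(6·x^2 + 2·x)
  = 0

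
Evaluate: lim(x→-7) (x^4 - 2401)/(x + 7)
This is a standard limit.

Factor or rationalize the expression:
  lim(x→-7) (x^4 - 2401)/(x + 7) = -1372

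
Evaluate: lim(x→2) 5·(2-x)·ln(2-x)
This is a 0·∞ indeterminate form.

Rewrite 0·∞ as a quotient (0/0 or ∞/∞ form), then apply L'Hôpital's rule:
  lim(x→2) 5·(2-x)·ln(2-x) = 0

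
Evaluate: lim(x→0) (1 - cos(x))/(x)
This is a 0/0 indeterminate form.

Apply L'Hôpital's rule: differentiate numerator and denominator separately.
  f(x) = 1 - cos(x)   ⇒   f'(x) = sin(x)
  g(x) = x   ⇒   g'(x) = 1
  lim(x→0) f'(x)/g'(x) = lim(x→0) (sin(x))/(1)
  = 0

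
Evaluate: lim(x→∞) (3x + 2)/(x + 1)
This is an ∞/∞ indeterminate form.

Apply L'Hôpital's rule: differentiate numerator and denominator separately.
  f(x) = 3·x + 2   ⇒   f'(x) = 3
  g(x) = x + 1   ⇒   g'(x) = 1
  lim(x→∞) f'(x)/g'(x) = lim(x→∞) (3)/(1)
  = 3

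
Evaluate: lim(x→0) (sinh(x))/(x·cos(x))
This is a 0/0 indeterminate form.

Apply L'Hôpital's rule: differentiate numerator and denominator separately.
  f(x) = sinh(x)   ⇒   f'(x) = cosh(x)
  g(x) = x·cos(x)   ⇒   g'(x) = -x·sin(x) + cos(x)
  lim(x→0) f'(x)/g'(x) = lim(x→0) (cosh(x))/(-x·sin(x) + cos(x))
  = 1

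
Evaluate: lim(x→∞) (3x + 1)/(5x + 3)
This is an ∞/∞ indeterminate form.

Apply L'Hôpital's rule: differentiate numerator and denominator separately.
  f(x) = 3·x + 1   ⇒   f'(x) = 3
  g(x) = 5·x + 3   ⇒   g'(x) = 5
  lim(x→∞) f'(x)/g'(x) = lim(x→∞) (3)/(5)
  = 3/5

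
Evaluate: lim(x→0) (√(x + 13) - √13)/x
This is a standard limit.

Factor or rationalize the expression:
  lim(x→0) (√(x + 13) - √13)/x = sqrt(13)/26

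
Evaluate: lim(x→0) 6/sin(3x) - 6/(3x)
This is an ∞-∞ indeterminate form.

Combine fractions or rationalize to convert ∞-∞ to 0/0 form:
  lim(x→0) 6/sin(3x) - 6/(3x) = 0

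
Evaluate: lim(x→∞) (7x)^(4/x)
This is an exponential indeterminate form.

For exponential indeterminate forms, take the natural log:
  Let L = lim(x→∞) (7x)^(4/x)
  Then ln(L) = lim(x→∞) [exponent × ln(base)]
  Evaluate using L'Hôpital or standard limits, then exponentiate.
  L = 1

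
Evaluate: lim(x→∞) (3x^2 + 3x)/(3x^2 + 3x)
This is an ∞/∞ indeterminate form.

Apply L'Hôpital's rule: differentiate numerator and denominator separately.
  f(x) = 3·x^2 + 3·x   ⇒   f'(x) = 6·x + 3
  g(x) = 3·x^2 + 3·x   ⇒   g'(x) = 6·x + 3
  lim(x→∞) f'(x)/g'(x) = lim(x→∞) (6·x + 3)/(6·x + 3)
  = 1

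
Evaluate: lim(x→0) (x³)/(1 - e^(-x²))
This is a 0/0 indeterminate form.

Apply L'Hôpital's rule: differentiate numerator and denominator separately.
  f(x) = x^3   ⇒   f'(x) = 3·x^2
  g(x) = 1 - e^(-x^2)   ⇒   g'(x) = 2·x·e^(-x^2)
  lim(x→0) f'(x)/g'(x) = lim(x→0) (3·x^2)/(2·x·e^(-x^2))
  = 0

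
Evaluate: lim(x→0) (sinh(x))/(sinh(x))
This is a 0/0 indeterminate form.

Apply L'Hôpital's rule: differentiate numerator and denominator separately.
  f(x) = sinh(x)   ⇒   f'(x) = cosh(x)
  g(x) = sinh(x)   ⇒   g'(x) = cosh(x)
  lim(x→0) f'(x)/g'(x) = lim(x→0) (cosh(x))/(cosh(x))
  = 1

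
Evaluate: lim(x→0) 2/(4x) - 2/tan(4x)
This is an ∞-∞ indeterminate form.

Combine fractions or rationalize to convert ∞-∞ to 0/0 form:
  lim(x→0) 2/(4x) - 2/tan(4x) = 0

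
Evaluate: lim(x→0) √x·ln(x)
This is a 0·∞ indeterminate form.

Rewrite 0·∞ as a quotient (0/0 or ∞/∞ form), then apply L'Hôpital's rule:
  lim(x→0) √x·ln(x) = 0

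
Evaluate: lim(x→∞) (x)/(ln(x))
This is an ∞/∞ indeterminate form.

Apply L'Hôpital's rule: differentiate numerator and denominator separately.
  f(x) = x   ⇒   f'(x) = 1
  g(x) = ln(x)   ⇒   g'(x) = 1/x
  lim(x→∞) f'(x)/g'(x) = lim(x→∞) (1)/(1/x)
  = ∞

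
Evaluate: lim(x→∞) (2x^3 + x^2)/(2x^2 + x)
This is an ∞/∞ indeterminate form.

Apply L'Hôpital's rule: differentiate numerator and denominator separately.
  f(x) = 2·x^3 + x^2   ⇒   f'(x) = 6·x^2 + 2·x
  g(x) = 2·x^2 + x   ⇒   g'(x) = 4·x + 1
  lim(x→∞) f'(x)/g'(x) = lim(x→∞) (6·x^2 + 2·x)/(4·x + 1)
  = ∞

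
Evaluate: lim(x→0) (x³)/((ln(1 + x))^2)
This is a 0/0 indeterminate form.

Apply L'Hôpital's rule: differentiate numerator and denominator separately.
  f(x) = x^3   ⇒   f'(x) = 3·x^2
  g(x) = ln(x + 1)^2   ⇒   g'(x) = 2·ln(x + 1)/(x + 1)
  lim(x→0) f'(x)/g'(x) = lim(x→0) (3·x^2)/(2·ln(x + 1)/(x + 1))
  = 0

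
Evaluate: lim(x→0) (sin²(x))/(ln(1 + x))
This is a 0/0 indeterminate form.

Apply L'Hôpital's rule: differentiate numerator and denominator separately.
  f(x) = sin(x)^2   ⇒   f'(x) = 2·sin(x)·cos(x)
  g(x) = ln(x + 1)   ⇒   g'(x) = 1/(x + 1)
  lim(x→0) f'(x)/g'(x) = lim(x→0) (2·sin(x)·cos(x))/(1/(x + 1))
  = 0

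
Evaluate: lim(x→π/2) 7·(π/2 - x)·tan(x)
This is a 0·∞ indeterminate form.

Rewrite 0·∞ as a quotient (0/0 or ∞/∞ form), then apply L'Hôpital's rule:
  lim(x→π/2) 7·(π/2 - x)·tan(x) = 7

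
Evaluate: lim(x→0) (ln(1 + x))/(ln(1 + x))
This is a 0/0 indeterminate form.

Apply L'Hôpital's rule: differentiate numerator and denominator separately.
  f(x) = ln(x + 1)   ⇒   f'(x) = 1/(x + 1)
  g(x) = ln(x + 1)   ⇒   g'(x) = 1/(x + 1)
  lim(x→0) f'(x)/g'(x) = lim(x→0) (1/(x + 1))/(1/(x + 1))
  = 1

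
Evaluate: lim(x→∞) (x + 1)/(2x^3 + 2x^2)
This is an ∞/∞ indeterminate form.

Apply L'Hôpital's rule: differentiate numerator and denominator separately.
  f(x) = x + 1   ⇒   f'(x) = 1
  g(x) = 2·x^3 + 2·x^2   ⇒   g'(x) = 6·x^2 + 4·x
  lim(x→∞) f'(x)/g'(x) = lim(x→∞) (1)/(6·x^2 + 4·x)
  = 0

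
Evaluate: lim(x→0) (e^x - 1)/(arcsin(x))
This is a 0/0 indeterminate form.

Apply L'Hôpital's rule: differentiate numerator and denominator separately.
  f(x) = e^(x) - 1   ⇒   f'(x) = e^(x)
  g(x) = asin(x)   ⇒   g'(x) = 1/sqrt(1 - x^2)
  lim(x→0) f'(x)/g'(x) = lim(x→0) (e^(x))/(1/sqrt(1 - x^2))
  = 1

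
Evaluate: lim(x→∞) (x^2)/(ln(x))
This is an ∞/∞ indeterminate form.

Apply L'Hôpital's rule: differentiate numerator and denominator separately.
  f(x) = x^2   ⇒   f'(x) = 2·x
  g(x) = ln(x)   ⇒   g'(x) = 1/x
  lim(x→∞) f'(x)/g'(x) = lim(x→∞) (2·x)/(1/x)
  = ∞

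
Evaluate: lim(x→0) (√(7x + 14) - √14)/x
This is a standard limit.

Factor or rationalize the expression:
  lim(x→0) (√(7x + 14) - √14)/x = sqrt(14)/4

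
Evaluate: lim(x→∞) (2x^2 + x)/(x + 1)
This is an ∞/∞ indeterminate form.

Apply L'Hôpital's rule: differentiate numerator and denominator separately.
  f(x) = 2·x^2 + x   ⇒   f'(x) = 4·x + 1
  g(x) = x + 1   ⇒   g'(x) = 1
  lim(x→∞) f'(x)/g'(x) = lim(x→∞) (4·x + 1)/(1)
  = ∞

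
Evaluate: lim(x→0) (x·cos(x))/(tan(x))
This is a 0/0 indeterminate form.

Apply L'Hôpital's rule: differentiate numerator and denominator separately.
  f(x) = x·cos(x)   ⇒   f'(x) = -x·sin(x) + cos(x)
  g(x) = tan(x)   ⇒   g'(x) = tan(x)^2 + 1
  lim(x→0) f'(x)/g'(x) = lim(x→0) (-x·sin(x) + cos(x))/(tan(x)^2 + 1)
  = 1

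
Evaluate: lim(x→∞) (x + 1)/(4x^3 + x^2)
This is an ∞/∞ indeterminate form.

Apply L'Hôpital's rule: differentiate numerator and denominator separately.
  f(x) = x + 1   ⇒   f'(x) = 1
  g(x) = 4·x^3 + x^2   ⇒   g'(x) = 12·x^2 + 2·x
  lim(x→∞) f'(x)/g'(x) = lim(x→∞) (1)/(12·x^2 + 2·x)
  = 0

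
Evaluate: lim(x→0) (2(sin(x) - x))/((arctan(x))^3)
This is a 0/0 indeterminate form.

Apply L'Hôpital's rule: differentiate numerator and denominator separately.
  f(x) = -2·x + 2·sin(x)   ⇒   f'(x) = 2·cos(x) - 2
  g(x) = atan(x)^3   ⇒   g'(x) = 3·atan(x)^2/(x^2 + 1)
  lim(x→0) f'(x)/g'(x) = lim(x→0) (2·cos(x) - 2)/(3·atan(x)^2/(x^2 + 1))
  = -1/3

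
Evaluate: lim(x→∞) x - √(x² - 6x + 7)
This is an ∞-∞ indeterminate form.

Combine fractions or rationalize to convert ∞-∞ to 0/0 form:
  lim(x→∞) x - √(x² - 6x + 7) = 3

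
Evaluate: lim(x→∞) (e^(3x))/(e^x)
This is an ∞/∞ indeterminate form.

Apply L'Hôpital's rule: differentiate numerator and denominator separately.
  f(x) = e^(3·x)   ⇒   f'(x) = 3·e^(3·x)
  g(x) = e^(x)   ⇒   g'(x) = e^(x)
  lim(x→∞) f'(x)/g'(x) = lim(x→∞) (3·e^(3·x))/(e^(x))
  = ∞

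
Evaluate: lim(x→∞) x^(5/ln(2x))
This is an exponential indeterminate form.

For exponential indeterminate forms, take the natural log:
  Let L = lim(x→∞) x^(5/ln(2x))
  Then ln(L) = lim(x→∞) [exponent × ln(base)]
  Evaluate using L'Hôpital or standard limits, then exponentiate.
  L = e^(5)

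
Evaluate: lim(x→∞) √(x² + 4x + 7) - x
This is an ∞-∞ indeterminate form.

Combine fractions or rationalize to convert ∞-∞ to 0/0 form:
  lim(x→∞) √(x² + 4x + 7) - x = 2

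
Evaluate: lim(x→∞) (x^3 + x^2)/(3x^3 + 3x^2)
This is an ∞/∞ indeterminate form.

Apply L'Hôpital's rule: differentiate numerator and denominator separately.
  f(x) = x^3 + x^2   ⇒   f'(x) = 3·x^2 + 2·x
  g(x) = 3·x^3 + 3·x^2   ⇒   g'(x) = 9·x^2 + 6·x
  lim(x→∞) f'(x)/g'(x) = lim(x→∞) (3·x^2 + 2·x)/(9·x^2 + 6·x)
  = 1/3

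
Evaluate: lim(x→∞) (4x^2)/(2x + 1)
This is an ∞/∞ indeterminate form.

Apply L'Hôpital's rule: differentiate numerator and denominator separately.
  f(x) = 4·x^2   ⇒   f'(x) = 8·x
  g(x) = 2·x + 1   ⇒   g'(x) = 2
  lim(x→∞) f'(x)/g'(x) = lim(x→∞) (8·x)/(2)
  = ∞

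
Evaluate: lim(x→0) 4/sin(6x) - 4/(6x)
This is an ∞-∞ indeterminate form.

Combine fractions or rationalize to convert ∞-∞ to 0/0 form:
  lim(x→0) 4/sin(6x) - 4/(6x) = 0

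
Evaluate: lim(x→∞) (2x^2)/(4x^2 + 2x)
This is an ∞/∞ indeterminate form.

Apply L'Hôpital's rule: differentiate numerator and denominator separately.
  f(x) = 2·x^2   ⇒   f'(x) = 4·x
  g(x) = 4·x^2 + 2·x   ⇒   g'(x) = 8·x + 2
  lim(x→∞) f'(x)/g'(x) = lim(x→∞) (4·x)/(8·x + 2)
  = 1/2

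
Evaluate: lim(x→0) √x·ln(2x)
This is a 0·∞ indeterminate form.

Rewrite 0·∞ as a quotient (0/0 or ∞/∞ form), then apply L'Hôpital's rule:
  lim(x→0) √x·ln(2x) = 0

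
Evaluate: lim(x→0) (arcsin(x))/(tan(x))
This is a 0/0 indeterminate form.

Apply L'Hôpital's rule: differentiate numerator and denominator separately.
  f(x) = asin(x)   ⇒   f'(x) = 1/sqrt(1 - x^2)
  g(x) = tan(x)   ⇒   g'(x) = tan(x)^2 + 1
  lim(x→0) f'(x)/g'(x) = lim(x→0) (1/sqrt(1 - x^2))/(tan(x)^2 + 1)
  = 1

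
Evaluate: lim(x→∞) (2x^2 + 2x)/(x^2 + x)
This is an ∞/∞ indeterminate form.

Apply L'Hôpital's rule: differentiate numerator and denominator separately.
  f(x) = 2·x^2 + 2·x   ⇒   f'(x) = 4·x + 2
  g(x) = x^2 + x   ⇒   g'(x) = 2·x + 1
  lim(x→∞) f'(x)/g'(x) = lim(x→∞) (4·x + 2)/(2·x + 1)
  = 2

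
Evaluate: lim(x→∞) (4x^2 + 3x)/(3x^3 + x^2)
This is an ∞/∞ indeterminate form.

Apply L'Hôpital's rule: differentiate numerator and denominator separately.
  f(x) = 4·x^2 + 3·x   ⇒   f'(x) = 8·x + 3
  g(x) = 3·x^3 + x^2   ⇒   g'(x) = 9·x^2 + 2·x
  lim(x→∞) f'(x)/g'(x) = lim(x→∞) (8·x + 3)/(9·x^2 + 2·x)
  = 0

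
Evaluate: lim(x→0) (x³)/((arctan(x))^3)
This is a 0/0 indeterminate form.

Apply L'Hôpital's rule: differentiate numerator and denominator separately.
  f(x) = x^3   ⇒   f'(x) = 3·x^2
  g(x) = atan(x)^3   ⇒   g'(x) = 3·atan(x)^2/(x^2 + 1)
  lim(x→0) f'(x)/g'(x) = lim(x→0) (3·x^2)/(3·atan(x)^2/(x^2 + 1))
  = 1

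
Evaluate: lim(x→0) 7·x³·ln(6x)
This is a 0·∞ indeterminate form.

Rewrite 0·∞ as a quotient (0/0 or ∞/∞ form), then apply L'Hôpital's rule:
  lim(x→0) 7·x³·ln(6x) = 0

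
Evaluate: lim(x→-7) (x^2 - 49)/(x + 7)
This is a standard limit.

Factor or rationalize the expression:
  lim(x→-7) (x^2 - 49)/(x + 7) = -14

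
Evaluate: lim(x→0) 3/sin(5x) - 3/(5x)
This is an ∞-∞ indeterminate form.

Combine fractions or rationalize to convert ∞-∞ to 0/0 form:
  lim(x→0) 3/sin(5x) - 3/(5x) = 0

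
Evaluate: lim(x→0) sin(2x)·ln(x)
This is a 0·∞ indeterminate form.

Rewrite 0·∞ as a quotient (0/0 or ∞/∞ form), then apply L'Hôpital's rule:
  lim(x→0) sin(2x)·ln(x) = 0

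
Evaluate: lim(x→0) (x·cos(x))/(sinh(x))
This is a 0/0 indeterminate form.

Apply L'Hôpital's rule: differentiate numerator and denominator separately.
  f(x) = x·cos(x)   ⇒   f'(x) = -x·sin(x) + cos(x)
  g(x) = sinh(x)   ⇒   g'(x) = cosh(x)
  lim(x→0) f'(x)/g'(x) = lim(x→0) (-x·sin(x) + cos(x))/(cosh(x))
  = 1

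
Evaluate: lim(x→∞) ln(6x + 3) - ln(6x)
This is an ∞-∞ indeterminate form.

Combine fractions or rationalize to convert ∞-∞ to 0/0 form:
  lim(x→∞) ln(6x + 3) - ln(6x) = 0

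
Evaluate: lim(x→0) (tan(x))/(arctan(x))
This is a 0/0 indeterminate form.

Apply L'Hôpital's rule: differentiate numerator and denominator separately.
  f(x) = tan(x)   ⇒   f'(x) = tan(x)^2 + 1
  g(x) = atan(x)   ⇒   g'(x) = 1/(x^2 + 1)
  lim(x→0) f'(x)/g'(x) = lim(x→0) (tan(x)^2 + 1)/(1/(x^2 + 1))
  = 1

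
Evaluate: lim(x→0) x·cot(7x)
This is a 0·∞ indeterminate form.

Rewrite 0·∞ as a quotient (0/0 or ∞/∞ form), then apply L'Hôpital's rule:
  lim(x→0) x·cot(7x) = 1/7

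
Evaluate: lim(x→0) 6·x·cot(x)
This is a 0·∞ indeterminate form.

Rewrite 0·∞ as a quotient (0/0 or ∞/∞ form), then apply L'Hôpital's rule:
  lim(x→0) 6·x·cot(x) = 6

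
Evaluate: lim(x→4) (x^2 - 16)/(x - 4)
This is a standard limit.

Factor or rationalize the expression:
  lim(x→4) (x^2 - 16)/(x - 4) = 8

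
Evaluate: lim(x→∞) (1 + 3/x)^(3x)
This is an exponential indeterminate form.

For exponential indeterminate forms, take the natural log:
  Let L = lim(x→∞) (1 + 3/x)^(3x)
  Then ln(L) = lim(x→∞) [exponent × ln(base)]
  Evaluate using L'Hôpital or standard limits, then exponentiate.
  L = e^(9)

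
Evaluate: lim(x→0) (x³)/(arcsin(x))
This is a 0/0 indeterminate form.

Apply L'Hôpital's rule: differentiate numerator and denominator separately.
  f(x) = x^3   ⇒   f'(x) = 3·x^2
  g(x) = asin(x)   ⇒   g'(x) = 1/sqrt(1 - x^2)
  lim(x→0) f'(x)/g'(x) = lim(x→0) (3·x^2)/(1/sqrt(1 - x^2))
  = 0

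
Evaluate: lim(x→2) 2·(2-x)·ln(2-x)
This is a 0·∞ indeterminate form.

Rewrite 0·∞ as a quotient (0/0 or ∞/∞ form), then apply L'Hôpital's rule:
  lim(x→2) 2·(2-x)·ln(2-x) = 0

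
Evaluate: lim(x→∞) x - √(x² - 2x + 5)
This is an ∞-∞ indeterminate form.

Combine fractions or rationalize to convert ∞-∞ to 0/0 form:
  lim(x→∞) x - √(x² - 2x + 5) = 1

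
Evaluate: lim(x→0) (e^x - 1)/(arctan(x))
This is a 0/0 indeterminate form.

Apply L'Hôpital's rule: differentiate numerator and denominator separately.
  f(x) = e^(x) - 1   ⇒   f'(x) = e^(x)
  g(x) = atan(x)   ⇒   g'(x) = 1/(x^2 + 1)
  lim(x→0) f'(x)/g'(x) = lim(x→0) (e^(x))/(1/(x^2 + 1))
  = 1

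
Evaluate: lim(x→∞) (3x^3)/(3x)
This is an ∞/∞ indeterminate form.

Apply L'Hôpital's rule: differentiate numerator and denominator separately.
  f(x) = 3·x^3   ⇒   f'(x) = 9·x^2
  g(x) = 3·x   ⇒   g'(x) = 3
  lim(x→∞) f'(x)/g'(x) = lim(x→∞) (9·x^2)/(3)
  = ∞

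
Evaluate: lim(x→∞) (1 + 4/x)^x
This is an exponential indeterminate form.

For exponential indeterminate forms, take the natural log:
  Let L = lim(x→∞) (1 + 4/x)^x
  Then ln(L) = lim(x→∞) [exponent × ln(base)]
  Evaluate using L'Hôpital or standard limits, then exponentiate.
  L = e^(4)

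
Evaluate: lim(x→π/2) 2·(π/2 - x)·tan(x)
This is a 0·∞ indeterminate form.

Rewrite 0·∞ as a quotient (0/0 or ∞/∞ form), then apply L'Hôpital's rule:
  lim(x→π/2) 2·(π/2 - x)·tan(x) = 2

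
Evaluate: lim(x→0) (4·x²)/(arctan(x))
This is a 0/0 indeterminate form.

Apply L'Hôpital's rule: differentiate numerator and denominator separately.
  f(x) = 4·x^2   ⇒   f'(x) = 8·x
  g(x) = atan(x)   ⇒   g'(x) = 1/(x^2 + 1)
  lim(x→0) f'(x)/g'(x) = lim(x→0) (8·x)/(1/(x^2 + 1))
  = 0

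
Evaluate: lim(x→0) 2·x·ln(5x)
This is a 0·∞ indeterminate form.

Rewrite 0·∞ as a quotient (0/0 or ∞/∞ form), then apply L'Hôpital's rule:
  lim(x→0) 2·x·ln(5x) = 0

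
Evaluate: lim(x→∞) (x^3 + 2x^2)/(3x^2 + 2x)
This is an ∞/∞ indeterminate form.

Apply L'Hôpital's rule: differentiate numerator and denominator separately.
  f(x) = x^3 + 2·x^2   ⇒   f'(x) = 3·x^2 + 4·x
  g(x) = 3·x^2 + 2·x   ⇒   g'(x) = 6·x + 2
  lim(x→∞) f'(x)/g'(x) = lim(x→∞) (3·x^2 + 4·x)/(6·x + 2)
  = ∞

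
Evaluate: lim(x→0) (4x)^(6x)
This is an exponential indeterminate form.

For exponential indeterminate forms, take the natural log:
  Let L = lim(x→0) (4x)^(6x)
  Then ln(L) = lim(x→0) [exponent × ln(base)]
  Evaluate using L'Hôpital or standard limits, then exponentiate.
  L = 1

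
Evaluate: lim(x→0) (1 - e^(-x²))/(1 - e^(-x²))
This is a 0/0 indeterminate form.

Apply L'Hôpital's rule: differentiate numerator and denominator separately.
  f(x) = 1 - e^(-x^2)   ⇒   f'(x) = 2·x·e^(-x^2)
  g(x) = 1 - e^(-x^2)   ⇒   g'(x) = 2·x·e^(-x^2)
  lim(x→0) f'(x)/g'(x) = lim(x→0) (2·x·e^(-x^2))/(2·x·e^(-x^2))
  = 1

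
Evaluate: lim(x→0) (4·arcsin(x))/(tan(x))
This is a 0/0 indeterminate form.

Apply L'Hôpital's rule: differentiate numerator and denominator separately.
  f(x) = 4·asin(x)   ⇒   f'(x) = 4/sqrt(1 - x^2)
  g(x) = tan(x)   ⇒   g'(x) = tan(x)^2 + 1
  lim(x→0) f'(x)/g'(x) = lim(x→0) (4/sqrt(1 - x^2))/(tan(x)^2 + 1)
  = 4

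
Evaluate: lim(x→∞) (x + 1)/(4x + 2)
This is an ∞/∞ indeterminate form.

Apply L'Hôpital's rule: differentiate numerator and denominator separately.
  f(x) = x + 1   ⇒   f'(x) = 1
  g(x) = 4·x + 2   ⇒   g'(x) = 4
  lim(x→∞) f'(x)/g'(x) = lim(x→∞) (1)/(4)
  = 1/4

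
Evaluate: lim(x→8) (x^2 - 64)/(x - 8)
This is a standard limit.

Factor or rationalize the expression:
  lim(x→8) (x^2 - 64)/(x - 8) = 16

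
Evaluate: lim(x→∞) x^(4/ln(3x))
This is an exponential indeterminate form.

For exponential indeterminate forms, take the natural log:
  Let L = lim(x→∞) x^(4/ln(3x))
  Then ln(L) = lim(x→∞) [exponent × ln(base)]
  Evaluate using L'Hôpital or standard limits, then exponentiate.
  L = e^(4)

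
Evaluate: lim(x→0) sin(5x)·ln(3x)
This is a 0·∞ indeterminate form.

Rewrite 0·∞ as a quotient (0/0 or ∞/∞ form), then apply L'Hôpital's rule:
  lim(x→0) sin(5x)·ln(3x) = 0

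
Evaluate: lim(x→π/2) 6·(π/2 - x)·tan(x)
This is a 0·∞ indeterminate form.

Rewrite 0·∞ as a quotient (0/0 or ∞/∞ form), then apply L'Hôpital's rule:
  lim(x→π/2) 6·(π/2 - x)·tan(x) = 6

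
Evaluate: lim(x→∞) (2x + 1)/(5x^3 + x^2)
This is an ∞/∞ indeterminate form.

Apply L'Hôpital's rule: differentiate numerator and denominator separately.
  f(x) = 2·x + 1   ⇒   f'(x) = 2
  g(x) = 5·x^3 + x^2   ⇒   g'(x) = 15·x^2 + 2·x
  lim(x→∞) f'(x)/g'(x) = lim(x→∞) (2)/(15·x^2 + 2·x)
  = 0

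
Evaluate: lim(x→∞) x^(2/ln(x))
This is an exponential indeterminate form.

For exponential indeterminate forms, take the natural log:
  Let L = lim(x→∞) x^(2/ln(x))
  Then ln(L) = lim(x→∞) [exponent × ln(base)]
  Evaluate using L'Hôpital or standard limits, then exponentiate.
  L = e²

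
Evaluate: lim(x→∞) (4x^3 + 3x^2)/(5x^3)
This is an ∞/∞ indeterminate form.

Apply L'Hôpital's rule: differentiate numerator and denominator separately.
  f(x) = 4·x^3 + 3·x^2   ⇒   f'(x) = 12·x^2 + 6·x
  g(x) = 5·x^3   ⇒   g'(x) = 15·x^2
  lim(x→∞) f'(x)/g'(x) = lim(x→∞) (12·x^2 + 6·x)/(15·x^2)
  = 4/5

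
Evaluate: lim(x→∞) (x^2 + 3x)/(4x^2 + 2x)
This is an ∞/∞ indeterminate form.

Apply L'Hôpital's rule: differentiate numerator and denominator separately.
  f(x) = x^2 + 3·x   ⇒   f'(x) = 2·x + 3
  g(x) = 4·x^2 + 2·x   ⇒   g'(x) = 8·x + 2
  lim(x→∞) f'(x)/g'(x) = lim(x→∞) (2·x + 3)/(8·x + 2)
  = 1/4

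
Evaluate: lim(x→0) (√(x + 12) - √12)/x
This is a standard limit.

Factor or rationalize the expression:
  lim(x→0) (√(x + 12) - √12)/x = sqrt(3)/12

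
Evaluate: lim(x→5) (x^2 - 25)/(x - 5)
This is a standard limit.

Factor or rationalize the expression:
  lim(x→5) (x^2 - 25)/(x - 5) = 10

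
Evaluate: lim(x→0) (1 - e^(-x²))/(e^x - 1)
This is a 0/0 indeterminate form.

Apply L'Hôpital's rule: differentiate numerator and denominator separately.
  f(x) = 1 - e^(-x^2)   ⇒   f'(x) = 2·x·e^(-x^2)
  g(x) = e^(x) - 1   ⇒   g'(x) = e^(x)
  lim(x→0) f'(x)/g'(x) = lim(x→0) (2·x·e^(-x^2))/(e^(x))
  = 0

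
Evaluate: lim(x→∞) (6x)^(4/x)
This is an exponential indeterminate form.

For exponential indeterminate forms, take the natural log:
  Let L = lim(x→∞) (6x)^(4/x)
  Then ln(L) = lim(x→∞) [exponent × ln(base)]
  Evaluate using L'Hôpital or standard limits, then exponentiate.
  L = 1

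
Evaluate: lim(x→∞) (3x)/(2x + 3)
This is an ∞/∞ indeterminate form.

Apply L'Hôpital's rule: differentiate numerator and denominator separately.
  f(x) = 3·x   ⇒   f'(x) = 3
  g(x) = 2·x + 3   ⇒   g'(x) = 2
  lim(x→∞) f'(x)/g'(x) = lim(x→∞) (3)/(2)
  = 3/2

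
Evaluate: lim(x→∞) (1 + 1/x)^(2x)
This is an exponential indeterminate form.

For exponential indeterminate forms, take the natural log:
  Let L = lim(x→∞) (1 + 1/x)^(2x)
  Then ln(L) = lim(x→∞) [exponent × ln(base)]
  Evaluate using L'Hôpital or standard limits, then exponentiate.
  L = e²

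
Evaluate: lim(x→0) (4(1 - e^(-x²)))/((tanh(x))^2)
This is a 0/0 indeterminate form.

Apply L'Hôpital's rule: differentiate numerator and denominator separately.
  f(x) = 4 - 4·e^(-x^2)   ⇒   f'(x) = 8·x·e^(-x^2)
  g(x) = tanh(x)^2   ⇒   g'(x) = (2 - 2·tanh(x)^2)·tanh(x)
  lim(x→0) f'(x)/g'(x) = lim(x→0) (8·x·e^(-x^2))/((2 - 2·tanh(x)^2)·tanh(x))
  = 4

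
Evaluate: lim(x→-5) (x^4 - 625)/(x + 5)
This is a standard limit.

Factor or rationalize the expression:
  lim(x→-5) (x^4 - 625)/(x + 5) = -500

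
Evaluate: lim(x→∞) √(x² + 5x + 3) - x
This is an ∞-∞ indeterminate form.

Combine fractions or rationalize to convert ∞-∞ to 0/0 form:
  lim(x→∞) √(x² + 5x + 3) - x = 5/2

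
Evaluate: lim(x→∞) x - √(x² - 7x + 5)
This is an ∞-∞ indeterminate form.

Combine fractions or rationalize to convert ∞-∞ to 0/0 form:
  lim(x→∞) x - √(x² - 7x + 5) = 7/2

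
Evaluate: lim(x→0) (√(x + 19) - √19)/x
This is a standard limit.

Factor or rationalize the expression:
  lim(x→0) (√(x + 19) - √19)/x = sqrt(19)/38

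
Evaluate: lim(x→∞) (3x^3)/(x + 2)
This is an ∞/∞ indeterminate form.

Apply L'Hôpital's rule: differentiate numerator and denominator separately.
  f(x) = 3·x^3   ⇒   f'(x) = 9·x^2
  g(x) = x + 2   ⇒   g'(x) = 1
  lim(x→∞) f'(x)/g'(x) = lim(x→∞) (9·x^2)/(1)
  = ∞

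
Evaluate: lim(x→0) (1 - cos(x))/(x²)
This is a 0/0 indeterminate form.

Apply L'Hôpital's rule: differentiate numerator and denominator separately.
  f(x) = 1 - cos(x)   ⇒   f'(x) = sin(x)
  g(x) = x^2   ⇒   g'(x) = 2·x
  lim(x→0) f'(x)/g'(x) = lim(x→0) (sin(x))/(2·x)
  = 1/2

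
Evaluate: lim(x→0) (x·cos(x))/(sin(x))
This is a 0/0 indeterminate form.

Apply L'Hôpital's rule: differentiate numerator and denominator separately.
  f(x) = x·cos(x)   ⇒   f'(x) = -x·sin(x) + cos(x)
  g(x) = sin(x)   ⇒   g'(x) = cos(x)
  lim(x→0) f'(x)/g'(x) = lim(x→0) (-x·sin(x) + cos(x))/(cos(x))
  = 1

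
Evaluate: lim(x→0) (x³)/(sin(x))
This is a 0/0 indeterminate form.

Apply L'Hôpital's rule: differentiate numerator and denominator separately.
  f(x) = x^3   ⇒   f'(x) = 3·x^2
  g(x) = sin(x)   ⇒   g'(x) = cos(x)
  lim(x→0) f'(x)/g'(x) = lim(x→0) (3·x^2)/(cos(x))
  = 0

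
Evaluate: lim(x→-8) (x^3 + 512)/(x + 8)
This is a standard limit.

Factor or rationalize the expression:
  lim(x→-8) (x^3 + 512)/(x + 8) = 192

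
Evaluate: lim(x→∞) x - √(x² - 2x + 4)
This is an ∞-∞ indeterminate form.

Combine fractions or rationalize to convert ∞-∞ to 0/0 form:
  lim(x→∞) x - √(x² - 2x + 4) = 1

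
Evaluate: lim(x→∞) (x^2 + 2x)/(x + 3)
This is an ∞/∞ indeterminate form.

Apply L'Hôpital's rule: differentiate numerator and denominator separately.
  f(x) = x^2 + 2·x   ⇒   f'(x) = 2·x + 2
  g(x) = x + 3   ⇒   g'(x) = 1
  lim(x→∞) f'(x)/g'(x) = lim(x→∞) (2·x + 2)/(1)
  = ∞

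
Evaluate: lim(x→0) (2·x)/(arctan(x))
This is a 0/0 indeterminate form.

Apply L'Hôpital's rule: differentiate numerator and denominator separately.
  f(x) = 2·x   ⇒   f'(x) = 2
  g(x) = atan(x)   ⇒   g'(x) = 1/(x^2 + 1)
  lim(x→0) f'(x)/g'(x) = lim(x→0) (2)/(1/(x^2 + 1))
  = 2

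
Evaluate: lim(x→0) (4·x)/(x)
This is a 0/0 indeterminate form.

Apply L'Hôpital's rule: differentiate numerator and denominator separately.
  f(x) = 4·x   ⇒   f'(x) = 4
  g(x) = x   ⇒   g'(x) = 1
  lim(x→0) f'(x)/g'(x) = lim(x→0) (4)/(1)
  = 4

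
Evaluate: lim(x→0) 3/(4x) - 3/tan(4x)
This is an ∞-∞ indeterminate form.

Combine fractions or rationalize to convert ∞-∞ to 0/0 form:
  lim(x→0) 3/(4x) - 3/tan(4x) = 0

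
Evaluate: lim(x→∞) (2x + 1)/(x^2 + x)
This is an ∞/∞ indeterminate form.

Apply L'Hôpital's rule: differentiate numerator and denominator separately.
  f(x) = 2·x + 1   ⇒   f'(x) = 2
  g(x) = x^2 + x   ⇒   g'(x) = 2·x + 1
  lim(x→∞) f'(x)/g'(x) = lim(x→∞) (2)/(2·x + 1)
  = 0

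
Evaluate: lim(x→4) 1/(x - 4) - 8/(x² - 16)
This is an ∞-∞ indeterminate form.

Combine fractions or rationalize to convert ∞-∞ to 0/0 form:
  lim(x→4) 1/(x - 4) - 8/(x² - 16) = 1/8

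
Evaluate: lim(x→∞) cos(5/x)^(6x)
This is an exponential indeterminate form.

For exponential indeterminate forms, take the natural log:
  Let L = lim(x→∞) cos(5/x)^(6x)
  Then ln(L) = lim(x→∞) [exponent × ln(base)]
  Evaluate using L'Hôpital or standard limits, then exponentiate.
  L = 1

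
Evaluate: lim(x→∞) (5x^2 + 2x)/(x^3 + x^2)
This is an ∞/∞ indeterminate form.

Apply L'Hôpital's rule: differentiate numerator and denominator separately.
  f(x) = 5·x^2 + 2·x   ⇒   f'(x) = 10·x + 2
  g(x) = x^3 + x^2   ⇒   g'(x) = 3·x^2 + 2·x
  lim(x→∞) f'(x)/g'(x) = lim(x→∞) (10·x + 2)/(3·x^2 + 2·x)
  = 0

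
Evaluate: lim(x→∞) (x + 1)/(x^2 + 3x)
This is an ∞/∞ indeterminate form.

Apply L'Hôpital's rule: differentiate numerator and denominator separately.
  f(x) = x + 1   ⇒   f'(x) = 1
  g(x) = x^2 + 3·x   ⇒   g'(x) = 2·x + 3
  lim(x→∞) f'(x)/g'(x) = lim(x→∞) (1)/(2·x + 3)
  = 0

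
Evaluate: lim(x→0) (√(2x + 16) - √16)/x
This is a standard limit.

Factor or rationalize the expression:
  lim(x→0) (√(2x + 16) - √16)/x = 1/4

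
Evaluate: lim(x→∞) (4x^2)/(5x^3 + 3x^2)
This is an ∞/∞ indeterminate form.

Apply L'Hôpital's rule: differentiate numerator and denominator separately.
  f(x) = 4·x^2   ⇒   f'(x) = 8·x
  g(x) = 5·x^3 + 3·x^2   ⇒   g'(x) = 15·x^2 + 6·x
  lim(x→∞) f'(x)/g'(x) = lim(x→∞) (8·x)/(15·x^2 + 6·x)
  = 0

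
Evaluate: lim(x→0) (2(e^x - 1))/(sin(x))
This is a 0/0 indeterminate form.

Apply L'Hôpital's rule: differentiate numerator and denominator separately.
  f(x) = 2·e^(x) - 2   ⇒   f'(x) = 2·e^(x)
  g(x) = sin(x)   ⇒   g'(x) = cos(x)
  lim(x→0) f'(x)/g'(x) = lim(x→0) (2·e^(x))/(cos(x))
  = 2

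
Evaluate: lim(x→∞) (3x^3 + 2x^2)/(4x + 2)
This is an ∞/∞ indeterminate form.

Apply L'Hôpital's rule: differentiate numerator and denominator separately.
  f(x) = 3·x^3 + 2·x^2   ⇒   f'(x) = 9·x^2 + 4·x
  g(x) = 4·x + 2   ⇒   g'(x) = 4
  lim(x→∞) f'(x)/g'(x) = lim(x→∞) (9·x^2 + 4·x)/(4)
  = ∞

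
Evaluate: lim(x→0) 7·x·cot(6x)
This is a 0·∞ indeterminate form.

Rewrite 0·∞ as a quotient (0/0 or ∞/∞ form), then apply L'Hôpital's rule:
  lim(x→0) 7·x·cot(6x) = 7/6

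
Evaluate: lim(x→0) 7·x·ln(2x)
This is a 0·∞ indeterminate form.

Rewrite 0·∞ as a quotient (0/0 or ∞/∞ form), then apply L'Hôpital's rule:
  lim(x→0) 7·x·ln(2x) = 0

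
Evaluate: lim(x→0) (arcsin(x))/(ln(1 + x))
This is a 0/0 indeterminate form.

Apply L'Hôpital's rule: differentiate numerator and denominator separately.
  f(x) = asin(x)   ⇒   f'(x) = 1/sqrt(1 - x^2)
  g(x) = ln(x + 1)   ⇒   g'(x) = 1/(x + 1)
  lim(x→0) f'(x)/g'(x) = lim(x→0) (1/sqrt(1 - x^2))/(1/(x + 1))
  = 1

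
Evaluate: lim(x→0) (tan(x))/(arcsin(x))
This is a 0/0 indeterminate form.

Apply L'Hôpital's rule: differentiate numerator and denominator separately.
  f(x) = tan(x)   ⇒   f'(x) = tan(x)^2 + 1
  g(x) = asin(x)   ⇒   g'(x) = 1/sqrt(1 - x^2)
  lim(x→0) f'(x)/g'(x) = lim(x→0) (tan(x)^2 + 1)/(1/sqrt(1 - x^2))
  = 1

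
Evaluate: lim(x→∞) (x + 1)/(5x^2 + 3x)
This is an ∞/∞ indeterminate form.

Apply L'Hôpital's rule: differentiate numerator and denominator separately.
  f(x) = x + 1   ⇒   f'(x) = 1
  g(x) = 5·x^2 + 3·x   ⇒   g'(x) = 10·x + 3
  lim(x→∞) f'(x)/g'(x) = lim(x→∞) (1)/(10·x + 3)
  = 0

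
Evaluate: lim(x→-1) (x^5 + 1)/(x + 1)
This is a standard limit.

Factor or rationalize the expression:
  lim(x→-1) (x^5 + 1)/(x + 1) = 5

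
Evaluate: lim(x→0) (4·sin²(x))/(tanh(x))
This is a 0/0 indeterminate form.

Apply L'Hôpital's rule: differentiate numerator and denominator separately.
  f(x) = 4·sin(x)^2   ⇒   f'(x) = 8·sin(x)·cos(x)
  g(x) = tanh(x)   ⇒   g'(x) = 1 - tanh(x)^2
  lim(x→0) f'(x)/g'(x) = lim(x→0) (8·sin(x)·cos(x))/(1 - tanh(x)^2)
  = 0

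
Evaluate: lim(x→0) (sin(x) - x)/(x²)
This is a 0/0 indeterminate form.

Apply L'Hôpital's rule: differentiate numerator and denominator separately.
  f(x) = -x + sin(x)   ⇒   f'(x) = cos(x) - 1
  g(x) = x^2   ⇒   g'(x) = 2·x
  lim(x→0) f'(x)/g'(x) = lim(x→0) (cos(x) - 1)/(2·x)
  = 0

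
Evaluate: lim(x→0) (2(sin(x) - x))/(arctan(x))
This is a 0/0 indeterminate form.

Apply L'Hôpital's rule: differentiate numerator and denominator separately.
  f(x) = -2·x + 2·sin(x)   ⇒   f'(x) = 2·cos(x) - 2
  g(x) = atan(x)   ⇒   g'(x) = 1/(x^2 + 1)
  lim(x→0) f'(x)/g'(x) = lim(x→0) (2·cos(x) - 2)/(1/(x^2 + 1))
  = 0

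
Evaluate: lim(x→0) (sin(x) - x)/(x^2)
This is a 0/0 indeterminate form.

Apply L'Hôpital's rule: differentiate numerator and denominator separately.
  f(x) = -x + sin(x)   ⇒   f'(x) = cos(x) - 1
  g(x) = x^2   ⇒   g'(x) = 2·x
  lim(x→0) f'(x)/g'(x) = lim(x→0) (cos(x) - 1)/(2·x)
  = 0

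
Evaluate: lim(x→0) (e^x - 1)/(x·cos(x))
This is a 0/0 indeterminate form.

Apply L'Hôpital's rule: differentiate numerator and denominator separately.
  f(x) = e^(x) - 1   ⇒   f'(x) = e^(x)
  g(x) = x·cos(x)   ⇒   g'(x) = -x·sin(x) + cos(x)
  lim(x→0) f'(x)/g'(x) = lim(x→0) (e^(x))/(-x·sin(x) + cos(x))
  = 1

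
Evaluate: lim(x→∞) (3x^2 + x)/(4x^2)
This is an ∞/∞ indeterminate form.

Apply L'Hôpital's rule: differentiate numerator and denominator separately.
  f(x) = 3·x^2 + x   ⇒   f'(x) = 6·x + 1
  g(x) = 4·x^2   ⇒   g'(x) = 8·x
  lim(x→∞) f'(x)/g'(x) = lim(x→∞) (6·x + 1)/(8·x)
  = 3/4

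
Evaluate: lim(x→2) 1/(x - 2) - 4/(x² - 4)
This is an ∞-∞ indeterminate form.

Combine fractions or rationalize to convert ∞-∞ to 0/0 form:
  lim(x→2) 1/(x - 2) - 4/(x² - 4) = 1/4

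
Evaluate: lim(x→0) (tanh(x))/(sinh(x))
This is a 0/0 indeterminate form.

Apply L'Hôpital's rule: differentiate numerator and denominator separately.
  f(x) = tanh(x)   ⇒   f'(x) = 1 - tanh(x)^2
  g(x) = sinh(x)   ⇒   g'(x) = cosh(x)
  lim(x→0) f'(x)/g'(x) = lim(x→0) (1 - tanh(x)^2)/(cosh(x))
  = 1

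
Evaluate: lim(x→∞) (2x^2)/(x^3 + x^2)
This is an ∞/∞ indeterminate form.

Apply L'Hôpital's rule: differentiate numerator and denominator separately.
  f(x) = 2·x^2   ⇒   f'(x) = 4·x
  g(x) = x^3 + x^2   ⇒   g'(x) = 3·x^2 + 2·x
  lim(x→∞) f'(x)/g'(x) = lim(x→∞) (4·x)/(3·x^2 + 2·x)
  = 0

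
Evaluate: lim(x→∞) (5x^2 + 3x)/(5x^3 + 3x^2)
This is an ∞/∞ indeterminate form.

Apply L'Hôpital's rule: differentiate numerator and denominator separately.
  f(x) = 5·x^2 + 3·x   ⇒   f'(x) = 10·x + 3
  g(x) = 5·x^3 + 3·x^2   ⇒   g'(x) = 15·x^2 + 6·x
  lim(x→∞) f'(x)/g'(x) = lim(x→∞) (10·x + 3)/(15·x^2 + 6·x)
  = 0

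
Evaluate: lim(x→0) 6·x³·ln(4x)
This is a 0·∞ indeterminate form.

Rewrite 0·∞ as a quotient (0/0 or ∞/∞ form), then apply L'Hôpital's rule:
  lim(x→0) 6·x³·ln(4x) = 0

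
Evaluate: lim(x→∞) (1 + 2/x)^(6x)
This is an exponential indeterminate form.

For exponential indeterminate forms, take the natural log:
  Let L = lim(x→∞) (1 + 2/x)^(6x)
  Then ln(L) = lim(x→∞) [exponent × ln(base)]
  Evaluate using L'Hôpital or standard limits, then exponentiate.
  L = e^(12)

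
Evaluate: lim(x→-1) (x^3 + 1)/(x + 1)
This is a standard limit.

Factor or rationalize the expression:
  lim(x→-1) (x^3 + 1)/(x + 1) = 3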